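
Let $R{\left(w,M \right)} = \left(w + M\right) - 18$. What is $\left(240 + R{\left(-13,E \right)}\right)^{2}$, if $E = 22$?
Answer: $53361$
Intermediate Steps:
$R{\left(w,M \right)} = -18 + M + w$ ($R{\left(w,M \right)} = \left(M + w\right) - 18 = -18 + M + w$)
$\left(240 + R{\left(-13,E \right)}\right)^{2} = \left(240 - 9\right)^{2} = 231^{2} = 53361$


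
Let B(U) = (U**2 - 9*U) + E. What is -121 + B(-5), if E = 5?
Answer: -46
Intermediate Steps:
B(U) = 5 + U**2 - 9*U (B(U) = (U**2 - 9*U) + 5 = 5 + U**2 - 9*U)
-121 + B(-5) = -121 + (5 + (-5)**2 - 9*(-5)) = -121 + (5 + 25 + 45) = -121 + 75 = -46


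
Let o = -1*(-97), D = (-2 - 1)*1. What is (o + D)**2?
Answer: 8836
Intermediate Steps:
D = -3 (D = -3*1 = -3)
o = 97
(o + D)**2 = (97 - 3)**2 = 94**2 = 8836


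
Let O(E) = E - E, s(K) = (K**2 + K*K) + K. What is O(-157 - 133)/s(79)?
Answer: 0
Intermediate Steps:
s(K) = K + 2*K**2 (s(K) = (K**2 + K**2) + K = 2*K**2 + K = K + 2*K**2)
O(E) = 0
O(-157 - 133)/s(79) = 0/((79*(1 + 2*79))) = 0/((79*(1 + 158))) = 0/((79*159)) = 0/12561 = 0*(1/12561) = 0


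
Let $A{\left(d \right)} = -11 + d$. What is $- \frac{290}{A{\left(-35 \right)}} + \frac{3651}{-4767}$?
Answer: $\frac{202414}{36547} \approx 5.5385$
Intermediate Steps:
$- \frac{290}{A{\left(-35 \right)}} + \frac{3651}{-4767} = - \frac{290}{-11 - 35} + \frac{3651}{-4767} = - \frac{290}{-46} + 3651 \left(- \frac{1}{4767}\right) = \left(-290\right) \left(- \frac{1}{46}\right) - \frac{1217}{1589} = \frac{145}{23} - \frac{1217}{1589} = \frac{202414}{36547}$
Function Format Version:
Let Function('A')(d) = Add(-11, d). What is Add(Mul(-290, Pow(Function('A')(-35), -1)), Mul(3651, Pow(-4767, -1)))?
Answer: Rational(202414, 36547) ≈ 5.5385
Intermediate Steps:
Add(Mul(-290, Pow(Function('A')(-35), -1)), Mul(3651, Pow(-4767, -1))) = Add(Mul(-290, Pow(Add(-11, -35), -1)), Mul(3651, Pow(-4767, -1))) = Add(Mul(-290, Pow(-46, -1)), Mul(3651, Rational(-1, 4767))) = Add(Mul(-290, Rational(-1, 46)), Rational(-1217, 1589)) = Add(Rational(145, 23), Rational(-1217, 1589)) = Rational(202414, 36547)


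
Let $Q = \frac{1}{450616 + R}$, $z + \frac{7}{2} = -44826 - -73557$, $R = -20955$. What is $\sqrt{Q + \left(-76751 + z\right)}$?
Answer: $\frac{i \sqrt{35462199589155930}}{859322} \approx 219.14 i$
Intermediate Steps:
$z = \frac{57455}{2}$ ($z = - \frac{7}{2} - -28731 = - \frac{7}{2} + \left(-44826 + 73557\right) = - \frac{7}{2} + 28731 = \frac{57455}{2} \approx 28728.0$)
$Q = \frac{1}{429661}$ ($Q = \frac{1}{450616 - 20955} = \frac{1}{429661} \approx 2.3274 \cdot 10^{-6}$)
$\sqrt{Q + \left(-76751 + z\right)} = \sqrt{\frac{1}{429661} + \left(-76751 + \frac{57455}{2}\right)} = \sqrt{\frac{1}{429661} - \frac{96047}{2}} = \sqrt{- \frac{41267650065}{859322}} = \frac{i \sqrt{35462199589155930}}{859322}$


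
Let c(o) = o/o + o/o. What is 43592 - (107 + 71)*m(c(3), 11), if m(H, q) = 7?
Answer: 42346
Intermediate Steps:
c(o) = 2 (c(o) = 1 + 1 = 2)
43592 - (107 + 71)*m(c(3), 11) = 43592 - (107 + 71)*7 = 43592 - 178*7 = 43592 - 1*1246 = 43592 - 1246 = 42346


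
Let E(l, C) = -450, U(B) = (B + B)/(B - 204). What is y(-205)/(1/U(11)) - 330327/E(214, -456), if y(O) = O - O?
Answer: 36703/50 ≈ 734.06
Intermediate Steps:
U(B) = 2*B/(-204 + B) (U(B) = (2*B)/(-204 + B) = 2*B/(-204 + B))
y(O) = 0
y(-205)/(1/U(11)) - 330327/E(214, -456) = 0/(1/(2*11/(-204 + 11))) - 330327/(-450) = 0/(1/(2*11/(-193))) - 330327*(-1/450) = 0/(1/(2*11*(-1/193))) + 36703/50 = 0/(1/(-22/193)) + 36703/50 = 0/(-193/22) + 36703/50 = 0*(-22/193) + 36703/50 = 0 + 36703/50 = 36703/50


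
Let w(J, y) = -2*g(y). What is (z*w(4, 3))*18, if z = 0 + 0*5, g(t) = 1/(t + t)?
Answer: 0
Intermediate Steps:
g(t) = 1/(2*t)
z = 0 (z = 0 + 0 = 0)
w(J, y) = -1/y
(z*w(4, 3))*18 = (0*(-1/3))*18 = 0*18 = 0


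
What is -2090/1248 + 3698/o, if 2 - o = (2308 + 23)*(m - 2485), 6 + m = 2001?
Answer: -74455193/44545488 ≈ -1.6714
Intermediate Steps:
m = 1995 (m = -6 + 2001 = 1995)
o = 1142192 (o = 2 - (2308 + 23)*(1995 - 2485) = 2 - 2331*(-490) = 2 - 1*(-1142190) = 2 + 1142190 = 1142192)
-2090/1248 + 3698/o = -2090/1248 + 3698/1142192 = -2090*1/1248 + 3698*(1/1142192) = -1045/624 + 1849/571096 = -74455193/44545488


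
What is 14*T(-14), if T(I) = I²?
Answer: 2744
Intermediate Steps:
14*T(-14) = 14*(-14)² = 14*196 = 2744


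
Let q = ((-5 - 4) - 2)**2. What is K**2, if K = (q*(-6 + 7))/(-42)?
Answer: 14641/1764 ≈ 8.2999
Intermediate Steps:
q = 121 (q = (-9 - 2)**2 = (-11)**2 = 121)
K = -121/42 (K = (121*(-6 + 7))/(-42) = (121*1)*(-1/42) = 121*(-1/42) = -121/42 ≈ -2.8810)
K**2 = (-121/42)**2 = 14641/1764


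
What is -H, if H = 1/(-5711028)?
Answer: 1/5711028 ≈ 1.7510e-7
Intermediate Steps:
H = -1/5711028 ≈ -1.7510e-7
-H = -1*(-1/5711028) = 1/5711028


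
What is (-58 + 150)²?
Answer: 8464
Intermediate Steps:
(-58 + 150)² = 92² = 8464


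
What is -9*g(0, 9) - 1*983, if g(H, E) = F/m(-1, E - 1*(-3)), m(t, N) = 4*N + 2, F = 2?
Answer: -24584/25 ≈ -983.36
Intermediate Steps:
m(t, N) = 2 + 4*N
g(H, E) = 2/(14 + 4*E) (g(H, E) = 2/(2 + 4*(E - 1*(-3))) = 2/(2 + 4*(E + 3)) = 2/(2 + 4*(3 + E)) = 2/(2 + (12 + 4*E)) = 2/(14 + 4*E))
-9*g(0, 9) - 1*983 = -9/(7 + 2*9) - 1*983 = -9/(7 + 18) - 983 = -9/25 - 983 = -24584/25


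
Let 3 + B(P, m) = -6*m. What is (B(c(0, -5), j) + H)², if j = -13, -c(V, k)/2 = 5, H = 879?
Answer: 910116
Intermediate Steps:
c(V, k) = -10 (c(V, k) = -2*5 = -10)
B(P, m) = -3 - 6*m
(B(c(0, -5), j) + H)² = ((-3 - 6*(-13)) + 879)² = ((-3 + 78) + 879)² = (75 + 879)² = 954² = 910116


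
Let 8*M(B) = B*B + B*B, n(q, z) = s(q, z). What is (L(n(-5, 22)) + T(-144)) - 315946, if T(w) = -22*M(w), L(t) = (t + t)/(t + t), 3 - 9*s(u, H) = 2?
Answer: -429993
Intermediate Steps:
s(u, H) = ⅑ (s(u, H) = ⅓ - ⅑*2 = ⅓ - 2/9 = ⅑)
n(q, z) = ⅑
L(t) = 1 (L(t) = (2*t)/((2*t)) = (2*t)*(1/(2*t)) = 1)
M(B) = B²/4 (M(B) = (B*B + B*B)/8 = (B² + B²)/8 = (2*B²)/8 = B²/4)
T(w) = -11*w²/2
(L(n(-5, 22)) + T(-144)) - 315946 = (1 - 11/2*(-144)²) - 315946 = (1 - 11/2*20736) - 315946 = (1 - 114048) - 315946 = -114047 - 315946 = -429993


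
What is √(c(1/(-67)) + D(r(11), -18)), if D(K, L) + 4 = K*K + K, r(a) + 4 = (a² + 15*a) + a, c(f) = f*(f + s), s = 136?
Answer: 17*√1337939/67 ≈ 293.49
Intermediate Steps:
c(f) = f*(136 + f) (c(f) = f*(f + 136) = f*(136 + f))
r(a) = -4 + a² + 16*a (r(a) = -4 + ((a² + 15*a) + a) = -4 + (a² + 16*a) = -4 + a² + 16*a)
D(K, L) = -4 + K + K² (D(K, L) = -4 + (K*K + K) = -4 + (K² + K) = -4 + (K + K²) = -4 + K + K²)
√(c(1/(-67)) + D(r(11), -18)) = √((136 + 1/(-67))/(-67) + (-4 + (-4 + 11² + 16*11) + (-4 + 11² + 16*11)²)) = √(-(136 - 1/67)/67 + (-4 + (-4 + 121 + 176) + (-4 + 121 + 176)²)) = √(-1/67*9111/67 + (-4 + 293 + 293²)) = √(-9111/4489 + (-4 + 293 + 85849)) = √(-9111/4489 + 86138) = √(386664371/4489) = 17*√1337939/67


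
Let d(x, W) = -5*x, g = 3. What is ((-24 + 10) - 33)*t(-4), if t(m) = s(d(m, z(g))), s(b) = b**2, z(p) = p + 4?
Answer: -18800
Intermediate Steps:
z(p) = 4 + p
t(m) = 25*m**2 (t(m) = (-5*m)**2 = 25*m**2)
((-24 + 10) - 33)*t(-4) = ((-24 + 10) - 33)*(25*(-4)**2) = (-14 - 33)*(25*16) = -47*400 = -18800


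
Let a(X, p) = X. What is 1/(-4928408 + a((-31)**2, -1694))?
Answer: -1/4927447 ≈ -2.0294e-7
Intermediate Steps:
1/(-4928408 + a((-31)**2, -1694)) = 1/(-4928408 + (-31)**2) = 1/(-4928408 + 961) = 1/(-4927447) = -1/4927447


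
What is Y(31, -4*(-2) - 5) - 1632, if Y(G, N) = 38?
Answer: -1594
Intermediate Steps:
Y(31, -4*(-2) - 5) - 1632 = 38 - 1632 = -1594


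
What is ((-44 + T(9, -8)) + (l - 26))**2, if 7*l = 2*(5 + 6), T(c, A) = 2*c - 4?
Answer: 136900/49 ≈ 2793.9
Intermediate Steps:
T(c, A) = -4 + 2*c
l = 22/7 (l = (2*(5 + 6))/7 = (2*11)/7 = (1/7)*22 = 22/7 ≈ 3.1429)
((-44 + T(9, -8)) + (l - 26))**2 = ((-44 + (-4 + 2*9)) + (22/7 - 26))**2 = ((-44 + (-4 + 18)) - 160/7)**2 = ((-44 + 14) - 160/7)**2 = (-30 - 160/7)**2 = (-370/7)**2 = 136900/49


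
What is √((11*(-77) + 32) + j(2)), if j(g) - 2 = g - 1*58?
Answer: I*√869 ≈ 29.479*I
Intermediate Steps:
j(g) = -56 + g (j(g) = 2 + (g - 1*58) = 2 + (g - 58) = 2 + (-58 + g) = -56 + g)
√((11*(-77) + 32) + j(2)) = √((11*(-77) + 32) + (-56 + 2)) = √((-847 + 32) - 54) = √(-815 - 54) = √(-869) = I*√869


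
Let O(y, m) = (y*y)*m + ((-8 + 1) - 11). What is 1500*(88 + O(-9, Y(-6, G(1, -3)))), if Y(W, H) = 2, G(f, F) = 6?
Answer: 348000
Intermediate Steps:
O(y, m) = -18 + m*y**2 (O(y, m) = y**2*m + (-7 - 11) = m*y**2 - 18 = -18 + m*y**2)
1500*(88 + O(-9, Y(-6, G(1, -3)))) = 1500*(88 + (-18 + 2*(-9)**2)) = 1500*(88 + (-18 + 2*81)) = 1500*(88 + (-18 + 162)) = 1500*(88 + 144) = 1500*232 = 348000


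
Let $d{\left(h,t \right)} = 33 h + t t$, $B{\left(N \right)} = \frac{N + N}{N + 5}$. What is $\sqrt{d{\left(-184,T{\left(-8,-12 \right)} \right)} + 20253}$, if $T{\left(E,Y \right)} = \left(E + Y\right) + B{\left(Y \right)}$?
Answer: $\frac{5 \sqrt{28333}}{7} \approx 120.23$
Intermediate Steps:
$B{\left(N \right)} = \frac{2 N}{5 + N}$
$T{\left(E,Y \right)} = E + Y + \frac{2 Y}{5 + Y}$ ($T{\left(E,Y \right)} = \left(E + Y\right) + \frac{2 Y}{5 + Y} = E + Y + \frac{2 Y}{5 + Y}$)
$d{\left(h,t \right)} = t^{2} + 33 h$ ($d{\left(h,t \right)} = 33 h + t^{2} = t^{2} + 33 h$)
$\sqrt{d{\left(-184,T{\left(-8,-12 \right)} \right)} + 20253} = \sqrt{\left(\left(\frac{2 \left(-12\right) + \left(5 - 12\right) \left(-8 - 12\right)}{5 - 12}\right)^{2} + 33 \left(-184\right)\right) + 20253} = \sqrt{\left(\left(\frac{-24 - -140}{-7}\right)^{2} - 6072\right) + 20253} = \sqrt{\left(\left(- \frac{-24 + 140}{7}\right)^{2} - 6072\right) + 20253} = \sqrt{\left(\left(\left(- \frac{1}{7}\right) 116\right)^{2} - 6072\right) + 20253} = \sqrt{\left(\left(- \frac{116}{7}\right)^{2} - 6072\right) + 20253} = \sqrt{\left(\frac{13456}{49} - 6072\right) + 20253} = \sqrt{- \frac{284072}{49} + 20253} = \sqrt{\frac{708325}{49}} = \frac{5 \sqrt{28333}}{7}$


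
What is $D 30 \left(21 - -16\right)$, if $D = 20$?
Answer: $22200$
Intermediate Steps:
$D 30 \left(21 - -16\right) = 20 \cdot 30 \left(21 - -16\right) = 600 \left(21 + 16\right) = 600 \cdot 37 = 22200$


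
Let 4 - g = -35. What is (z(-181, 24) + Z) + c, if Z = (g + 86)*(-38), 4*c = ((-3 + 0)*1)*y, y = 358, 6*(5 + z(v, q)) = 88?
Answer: -30053/6 ≈ -5008.8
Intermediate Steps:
g = 39 (g = 4 - 1*(-35) = 4 + 35 = 39)
z(v, q) = 29/3 (z(v, q) = -5 + (⅙)*88 = -5 + 44/3 = 29/3)
c = -537/2 (c = (((-3 + 0)*1)*358)/4 = (-3*1*358)/4 = (-3*358)/4 = (¼)*(-1074) = -537/2 ≈ -268.50)
Z = -4750 (Z = (39 + 86)*(-38) = 125*(-38) = -4750)
(z(-181, 24) + Z) + c = (29/3 - 4750) - 537/2 = -14221/3 - 537/2 = -30053/6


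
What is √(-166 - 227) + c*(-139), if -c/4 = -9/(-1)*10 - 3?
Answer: 48372 + I*√393 ≈ 48372.0 + 19.824*I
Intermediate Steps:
c = -348 (c = -4*(-9/(-1)*10 - 3) = -4*(-9*(-1)*10 - 3) = -4*(9*10 - 3) = -4*(90 - 3) = -4*87 = -348)
√(-166 - 227) + c*(-139) = √(-166 - 227) - 348*(-139) = √(-393) + 48372 = I*√393 + 48372 = 48372 + I*√393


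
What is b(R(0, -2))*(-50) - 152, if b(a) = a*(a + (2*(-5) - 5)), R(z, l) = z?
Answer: -152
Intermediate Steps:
b(a) = a*(-15 + a) (b(a) = a*(a + (-10 - 5)) = a*(a - 15) = a*(-15 + a))
b(R(0, -2))*(-50) - 152 = (0*(-15 + 0))*(-50) - 152 = (0*(-15))*(-50) - 152 = 0*(-50) - 152 = 0 - 152 = -152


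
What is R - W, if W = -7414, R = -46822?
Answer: -39408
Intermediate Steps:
R - W = -46822 - 1*(-7414) = -46822 + 7414 = -39408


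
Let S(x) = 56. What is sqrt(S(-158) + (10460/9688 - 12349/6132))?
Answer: sqrt(15492398289081)/530418 ≈ 7.4206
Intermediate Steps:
sqrt(S(-158) + (10460/9688 - 12349/6132)) = sqrt(56 + (10460/9688 - 12349/6132)) = sqrt(56 + (10460*(1/9688) - 12349*1/6132)) = sqrt(56 + (2615/2422 - 12349/6132)) = sqrt(56 - 991007/1060836) = sqrt(58415809/1060836) = sqrt(15492398289081)/530418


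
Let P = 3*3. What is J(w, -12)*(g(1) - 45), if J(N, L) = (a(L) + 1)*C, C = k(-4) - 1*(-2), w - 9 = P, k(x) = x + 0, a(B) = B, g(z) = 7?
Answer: -836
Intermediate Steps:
k(x) = x
P = 9
w = 18 (w = 9 + 9 = 18)
C = -2 (C = -4 - 1*(-2) = -4 + 2 = -2)
J(N, L) = -2 - 2*L (J(N, L) = (L + 1)*(-2) = (1 + L)*(-2) = -2 - 2*L)
J(w, -12)*(g(1) - 45) = (-2 - 2*(-12))*(7 - 45) = (-2 + 24)*(-38) = 22*(-38) = -836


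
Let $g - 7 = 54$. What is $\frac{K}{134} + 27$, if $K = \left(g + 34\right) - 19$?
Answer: $\frac{1847}{67} \approx 27.567$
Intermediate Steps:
$g = 61$ ($g = 7 + 54 = 61$)
$K = 76$ ($K = \left(61 + 34\right) - 19 = 95 - 19 = 76$)
$\frac{K}{134} + 27 = \frac{76}{134} + 27 = 76 \cdot \frac{1}{134} + 27 = \frac{38}{67} + 27 = \frac{1847}{67}$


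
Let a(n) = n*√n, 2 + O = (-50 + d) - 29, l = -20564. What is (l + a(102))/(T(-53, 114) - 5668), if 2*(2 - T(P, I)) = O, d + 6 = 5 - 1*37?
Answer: 41128/11213 - 204*√102/11213 ≈ 3.4841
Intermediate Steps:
d = -38 (d = -6 + (5 - 1*37) = -6 + (5 - 37) = -6 - 32 = -38)
O = -119 (O = -2 + ((-50 - 38) - 29) = -2 + (-88 - 29) = -2 - 117 = -119)
T(P, I) = 123/2 (T(P, I) = 2 - ½*(-119) = 2 + 119/2 = 123/2)
a(n) = n^(3/2)
(l + a(102))/(T(-53, 114) - 5668) = (-20564 + 102^(3/2))/(123/2 - 5668) = (-20564 + 102*√102)/(-11213/2) = (-20564 + 102*√102)*(-2/11213) = 41128/11213 - 204*√102/11213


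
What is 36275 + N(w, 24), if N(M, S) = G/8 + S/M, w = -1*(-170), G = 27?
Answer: 24669391/680 ≈ 36279.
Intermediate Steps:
w = 170
N(M, S) = 27/8 + S/M
36275 + N(w, 24) = 36275 + (27/8 + 24/170) = 36275 + (27/8 + 24*(1/170)) = 36275 + (27/8 + 12/85) = 36275 + 2391/680 = 24669391/680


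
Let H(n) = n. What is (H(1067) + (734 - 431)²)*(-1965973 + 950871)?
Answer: -94278613352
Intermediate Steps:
(H(1067) + (734 - 431)²)*(-1965973 + 950871) = (1067 + (734 - 431)²)*(-1965973 + 950871) = (1067 + 303²)*(-1015102) = (1067 + 91809)*(-1015102) = 92876*(-1015102) = -94278613352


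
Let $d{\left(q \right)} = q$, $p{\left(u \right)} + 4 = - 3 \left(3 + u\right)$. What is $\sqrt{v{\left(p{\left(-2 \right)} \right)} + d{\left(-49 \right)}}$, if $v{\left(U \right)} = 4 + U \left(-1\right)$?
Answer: $i \sqrt{38} \approx 6.1644 i$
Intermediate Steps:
$p{\left(u \right)} = -13 - 3 u$ ($p{\left(u \right)} = -4 - 3 \left(3 + u\right) = -4 - \left(9 + 3 u\right) = -13 - 3 u$)
$v{\left(U \right)} = 4 - U$
$\sqrt{v{\left(p{\left(-2 \right)} \right)} + d{\left(-49 \right)}} = \sqrt{\left(4 - \left(-13 - -6\right)\right) - 49} = \sqrt{\left(4 - \left(-13 + 6\right)\right) - 49} = \sqrt{\left(4 - -7\right) - 49} = \sqrt{\left(4 + 7\right) - 49} = \sqrt{11 - 49} = \sqrt{-38} = i \sqrt{38}$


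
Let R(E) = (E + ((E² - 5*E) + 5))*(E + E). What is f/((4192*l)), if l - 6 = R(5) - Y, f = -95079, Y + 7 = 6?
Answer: -95079/448544 ≈ -0.21197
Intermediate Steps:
Y = -1 (Y = -7 + 6 = -1)
R(E) = 2*E*(5 + E² - 4*E) (R(E) = (E + (5 + E² - 5*E))*(2*E) = (5 + E² - 4*E)*(2*E) = 2*E*(5 + E² - 4*E))
l = 107 (l = 6 + (2*5*(5 + 5² - 4*5) - 1*(-1)) = 6 + (2*5*(5 + 25 - 20) + 1) = 6 + (2*5*10 + 1) = 6 + (100 + 1) = 6 + 101 = 107)
f/((4192*l)) = -95079/(4192*107) = -95079/448544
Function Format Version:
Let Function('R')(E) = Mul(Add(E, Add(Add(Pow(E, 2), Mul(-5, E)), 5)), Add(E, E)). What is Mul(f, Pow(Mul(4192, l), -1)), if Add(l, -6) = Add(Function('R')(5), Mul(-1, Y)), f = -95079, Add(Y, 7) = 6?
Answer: Rational(-95079, 448544) ≈ -0.21197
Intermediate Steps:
Y = -1 (Y = Add(-7, 6) = -1)
Function('R')(E) = Mul(2, E, Add(5, Pow(E, 2), Mul(-4, E))) (Function('R')(E) = Mul(Add(E, Add(5, Pow(E, 2), Mul(-5, E))), Mul(2, E)) = Mul(Add(5, Pow(E, 2), Mul(-4, E)), Mul(2, E)) = Mul(2, E, Add(5, Pow(E, 2), Mul(-4, E))))
l = 107 (l = Add(6, Add(Mul(2, 5, Add(5, Pow(5, 2), Mul(-4, 5))), Mul(-1, -1))) = Add(6, Add(Mul(2, 5, Add(5, 25, -20)), 1)) = Add(6, Add(Mul(2, 5, 10), 1)) = Add(6, Add(100, 1)) = Add(6, 101) = 107)
Mul(f, Pow(Mul(4192, l), -1)) = Mul(-95079, Pow(Mul(4192, 107), -1)) = Mul(-95079, Pow(448544, -1)) = Mul(-95079, Rational(1, 448544)) = Rational(-95079, 448544)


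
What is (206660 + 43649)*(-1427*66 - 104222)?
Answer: -49662306836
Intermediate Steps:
(206660 + 43649)*(-1427*66 - 104222) = 250309*(-94182 - 104222) = 250309*(-198404) = -49662306836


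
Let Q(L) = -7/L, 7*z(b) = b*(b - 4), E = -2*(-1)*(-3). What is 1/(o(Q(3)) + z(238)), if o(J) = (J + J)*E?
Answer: 1/7984 ≈ 0.00012525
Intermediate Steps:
E = -6 (E = 2*(-3) = -6)
z(b) = b*(-4 + b)/7 (z(b) = (b*(b - 4))/7 = (b*(-4 + b))/7 = b*(-4 + b)/7)
o(J) = -12*J (o(J) = (J + J)*(-6) = (2*J)*(-6) = -12*J)
1/(o(Q(3)) + z(238)) = 1/(-(-84)/3 + (⅐)*238*(-4 + 238)) = 1/(-(-84)/3 + (⅐)*238*234) = 1/(-12*(-7/3) + 7956) = 1/(28 + 7956) = 1/7984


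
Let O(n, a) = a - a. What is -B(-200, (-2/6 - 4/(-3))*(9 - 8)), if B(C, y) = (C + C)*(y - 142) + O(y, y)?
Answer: -56400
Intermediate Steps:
O(n, a) = 0
B(C, y) = 2*C*(-142 + y) (B(C, y) = (C + C)*(y - 142) + 0 = (2*C)*(-142 + y) + 0 = 2*C*(-142 + y) + 0 = 2*C*(-142 + y))
-B(-200, (-2/6 - 4/(-3))*(9 - 8)) = -2*(-200)*(-142 + (-2/6 - 4/(-3))*(9 - 8)) = -2*(-200)*(-142 + (-2*1/6 - 4*(-1/3))*1) = -2*(-200)*(-142 + (-1/3 + 4/3)*1) = -2*(-200)*(-142 + 1*1) = -2*(-200)*(-142 + 1) = -2*(-200)*(-141) = -1*56400 = -56400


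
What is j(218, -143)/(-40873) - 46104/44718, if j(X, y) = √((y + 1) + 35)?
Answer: -7684/7453 - I*√107/40873 ≈ -1.031 - 0.00025308*I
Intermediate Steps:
j(X, y) = √(36 + y) (j(X, y) = √((1 + y) + 35) = √(36 + y))
j(218, -143)/(-40873) - 46104/44718 = √(36 - 143)/(-40873) - 46104/44718 = √(-107)*(-1/40873) - 46104*1/44718 = (I*√107)*(-1/40873) - 7684/7453 = -I*√107/40873 - 7684/7453 = -7684/7453 - I*√107/40873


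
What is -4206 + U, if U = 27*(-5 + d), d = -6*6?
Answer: -5313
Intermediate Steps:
d = -36
U = -1107 (U = 27*(-5 - 36) = 27*(-41) = -1107)
-4206 + U = -4206 - 1107 = -5313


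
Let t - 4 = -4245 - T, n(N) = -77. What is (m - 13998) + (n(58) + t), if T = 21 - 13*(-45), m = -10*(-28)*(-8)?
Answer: -21162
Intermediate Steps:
m = -2240 (m = 280*(-8) = -2240)
T = 606 (T = 21 + 585 = 606)
t = -4847 (t = 4 + (-4245 - 1*606) = 4 + (-4245 - 606) = 4 - 4851 = -4847)
(m - 13998) + (n(58) + t) = (-2240 - 13998) + (-77 - 4847) = -16238 - 4924 = -21162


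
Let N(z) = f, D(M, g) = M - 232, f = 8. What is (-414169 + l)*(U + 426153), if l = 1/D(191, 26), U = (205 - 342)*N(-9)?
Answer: -7217863163010/41 ≈ -1.7605e+11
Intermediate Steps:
D(M, g) = -232 + M
N(z) = 8
U = -1096 (U = (205 - 342)*8 = -137*8 = -1096)
l = -1/41 (l = 1/(-232 + 191) = 1/(-41) = -1/41 ≈ -0.024390)
(-414169 + l)*(U + 426153) = (-414169 - 1/41)*(-1096 + 426153) = -16980930/41*425057 = -7217863163010/41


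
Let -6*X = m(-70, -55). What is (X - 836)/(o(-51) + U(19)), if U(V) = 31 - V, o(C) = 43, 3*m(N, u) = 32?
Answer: -1508/99 ≈ -15.232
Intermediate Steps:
m(N, u) = 32/3 (m(N, u) = (1/3)*32 = 32/3)
X = -16/9 (X = -1/6*32/3 = -16/9 ≈ -1.7778)
(X - 836)/(o(-51) + U(19)) = (-16/9 - 836)/(43 + (31 - 1*19)) = -7540/(9*(43 + (31 - 19))) = -7540/(9*(43 + 12)) = -7540/9/55 = -7540/9*1/55 = -1508/99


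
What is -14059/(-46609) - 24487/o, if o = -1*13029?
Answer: 1324489294/607268661 ≈ 2.1811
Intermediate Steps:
o = -13029
-14059/(-46609) - 24487/o = -14059/(-46609) - 24487/(-13029) = -14059*(-1/46609) - 24487*(-1/13029) = 14059/46609 + 24487/13029 = 1324489294/607268661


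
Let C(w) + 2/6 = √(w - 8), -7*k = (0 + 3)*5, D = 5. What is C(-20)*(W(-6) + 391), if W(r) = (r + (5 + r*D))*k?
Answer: -3202/21 + 6404*I*√7/7 ≈ -152.48 + 2420.5*I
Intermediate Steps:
k = -15/7 (k = -(0 + 3)*5/7 = -3*5/7 = -⅐*15 = -15/7 ≈ -2.1429)
W(r) = -75/7 - 90*r/7 (W(r) = (r + (5 + r*5))*(-15/7) = (r + (5 + 5*r))*(-15/7) = (5 + 6*r)*(-15/7) = -75/7 - 90*r/7)
C(w) = -⅓ + √(-8 + w) (C(w) = -⅓ + √(w - 8) = -⅓ + √(-8 + w))
C(-20)*(W(-6) + 391) = (-⅓ + √(-8 - 20))*((-75/7 - 90/7*(-6)) + 391) = (-⅓ + √(-28))*((-75/7 + 540/7) + 391) = (-⅓ + 2*I*√7)*(465/7 + 391) = (-⅓ + 2*I*√7)*(3202/7) = -3202/21 + 6404*I*√7/7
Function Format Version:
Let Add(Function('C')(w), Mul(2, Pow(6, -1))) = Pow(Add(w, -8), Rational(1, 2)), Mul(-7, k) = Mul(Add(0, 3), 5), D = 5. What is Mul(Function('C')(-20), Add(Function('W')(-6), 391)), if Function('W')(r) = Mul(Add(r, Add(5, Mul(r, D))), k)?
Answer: Add(Rational(-3202, 21), Mul(Rational(6404, 7), I, Pow(7, Rational(1, 2)))) ≈ Add(-152.48, Mul(2420.5, I))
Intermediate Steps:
k = Rational(-15, 7) (k = Mul(Rational(-1, 7), Mul(Add(0, 3), 5)) = Mul(Rational(-1, 7), Mul(3, 5)) = Mul(Rational(-1, 7), 15) = Rational(-15, 7) ≈ -2.1429)
Function('W')(r) = Add(Rational(-75, 7), Mul(Rational(-90, 7), r)) (Function('W')(r) = Mul(Add(r, Add(5, Mul(r, 5))), Rational(-15, 7)) = Mul(Add(r, Add(5, Mul(5, r))), Rational(-15, 7)) = Mul(Add(5, Mul(6, r)), Rational(-15, 7)) = Add(Rational(-75, 7), Mul(Rational(-90, 7), r)))
Function('C')(w) = Add(Rational(-1, 3), Pow(Add(-8, w), Rational(1, 2))) (Function('C')(w) = Add(Rational(-1, 3), Pow(Add(w, -8), Rational(1, 2))) = Add(Rational(-1, 3), Pow(Add(-8, w), Rational(1, 2))))
Mul(Function('C')(-20), Add(Function('W')(-6), 391)) = Mul(Add(Rational(-1, 3), Pow(Add(-8, -20), Rational(1, 2))), Add(Add(Rational(-75, 7), Mul(Rational(-90, 7), -6)), 391)) = Mul(Add(Rational(-1, 3), Pow(-28, Rational(1, 2))), Add(Add(Rational(-75, 7), Rational(540, 7)), 391)) = Mul(Add(Rational(-1, 3), Mul(2, I, Pow(7, Rational(1, 2)))), Add(Rational(465, 7), 391)) = Mul(Add(Rational(-1, 3), Mul(2, I, Pow(7, Rational(1, 2)))), Rational(3202, 7)) = Add(Rational(-3202, 21), Mul(Rational(6404, 7), I, Pow(7, Rational(1, 2))))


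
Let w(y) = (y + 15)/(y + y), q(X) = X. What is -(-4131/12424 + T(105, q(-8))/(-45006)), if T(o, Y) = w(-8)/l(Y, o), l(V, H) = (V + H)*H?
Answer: 541026575707/1627139723040 ≈ 0.33250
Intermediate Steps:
l(V, H) = H*(H + V) (l(V, H) = (H + V)*H = H*(H + V))
w(y) = (15 + y)/(2*y) (w(y) = (15 + y)/((2*y)) = (15 + y)*(1/(2*y)) = (15 + y)/(2*y))
T(o, Y) = -7/(16*o*(Y + o)) (T(o, Y) = ((½)*(15 - 8)/(-8))/((o*(o + Y))) = ((½)*(-⅛)*7)/((o*(Y + o))) = -7/(16*o*(Y + o)))
-(-4131/12424 + T(105, q(-8))/(-45006)) = -(-4131/12424 - 7/16/(105*(-8 + 105))/(-45006)) = -(-4131*1/12424 - 7/16*1/105/97*(-1/45006)) = -(-4131/12424 - 7/16*1/105*1/97*(-1/45006)) = -(-4131/12424 - 1/23280*(-1/45006)) = -(-4131/12424 + 1/1047739680) = -1*(-541026575707/1627139723040) = 541026575707/1627139723040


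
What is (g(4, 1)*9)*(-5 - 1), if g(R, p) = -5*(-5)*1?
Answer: -1350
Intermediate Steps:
g(R, p) = 25 (g(R, p) = 25*1 = 25)
(g(4, 1)*9)*(-5 - 1) = (25*9)*(-5 - 1) = 225*(-6) = -1350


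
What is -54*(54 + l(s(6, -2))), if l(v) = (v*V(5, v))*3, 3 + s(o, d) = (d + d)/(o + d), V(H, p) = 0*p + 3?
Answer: -972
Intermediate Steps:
V(H, p) = 3 (V(H, p) = 0 + 3 = 3)
s(o, d) = -3 + 2*d/(d + o) (s(o, d) = -3 + (d + d)/(o + d) = -3 + (2*d)/(d + o) = -3 + 2*d/(d + o))
l(v) = 9*v (l(v) = (v*3)*3 = (3*v)*3 = 9*v)
-54*(54 + l(s(6, -2))) = -54*(54 + 9*((-1*(-2) - 3*6)/(-2 + 6))) = -54*(54 + 9*((2 - 18)/4)) = -54*(54 + 9*((¼)*(-16))) = -54*(54 + 9*(-4)) = -54*(54 - 36) = -54*18 = -972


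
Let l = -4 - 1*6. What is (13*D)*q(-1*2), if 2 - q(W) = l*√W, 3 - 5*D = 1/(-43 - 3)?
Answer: 1807/115 + 1807*I*√2/23 ≈ 15.713 + 111.11*I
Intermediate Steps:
l = -10 (l = -4 - 6 = -10)
D = 139/230 (D = ⅗ - 1/(5*(-43 - 3)) = ⅗ - ⅕/(-46) = ⅗ - ⅕*(-1/46) = ⅗ + 1/230 = 139/230 ≈ 0.60435)
q(W) = 2 + 10*√W (q(W) = 2 - (-10)*√W = 2 + 10*√W)
(13*D)*q(-1*2) = (13*(139/230))*(2 + 10*√(-1*2)) = 1807*(2 + 10*√(-2))/230 = 1807*(2 + 10*(I*√2))/230 = 1807*(2 + 10*I*√2)/230 = 1807/115 + 1807*I*√2/23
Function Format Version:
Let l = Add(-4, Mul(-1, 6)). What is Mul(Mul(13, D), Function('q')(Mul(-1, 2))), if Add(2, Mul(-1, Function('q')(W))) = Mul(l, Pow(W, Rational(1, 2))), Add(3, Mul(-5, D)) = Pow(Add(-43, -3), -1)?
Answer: Add(Rational(1807, 115), Mul(Rational(1807, 23), I, Pow(2, Rational(1, 2)))) ≈ Add(15.713, Mul(111.11, I))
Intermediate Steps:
l = -10 (l = Add(-4, -6) = -10)
D = Rational(139, 230) (D = Add(Rational(3, 5), Mul(Rational(-1, 5), Pow(Add(-43, -3), -1))) = Add(Rational(3, 5), Mul(Rational(-1, 5), Pow(-46, -1))) = Add(Rational(3, 5), Mul(Rational(-1, 5), Rational(-1, 46))) = Add(Rational(3, 5), Rational(1, 230)) = Rational(139, 230) ≈ 0.60435)
Function('q')(W) = Add(2, Mul(10, Pow(W, Rational(1, 2)))) (Function('q')(W) = Add(2, Mul(-1, Mul(-10, Pow(W, Rational(1, 2))))) = Add(2, Mul(10, Pow(W, Rational(1, 2)))))
Mul(Mul(13, D), Function('q')(Mul(-1, 2))) = Mul(Mul(13, Rational(139, 230)), Add(2, Mul(10, Pow(Mul(-1, 2), Rational(1, 2))))) = Mul(Rational(1807, 230), Add(2, Mul(10, Pow(-2, Rational(1, 2))))) = Mul(Rational(1807, 230), Add(2, Mul(10, Mul(I, Pow(2, Rational(1, 2)))))) = Mul(Rational(1807, 230), Add(2, Mul(10, I, Pow(2, Rational(1, 2))))) = Add(Rational(1807, 115), Mul(Rational(1807, 23), I, Pow(2, Rational(1, 2))))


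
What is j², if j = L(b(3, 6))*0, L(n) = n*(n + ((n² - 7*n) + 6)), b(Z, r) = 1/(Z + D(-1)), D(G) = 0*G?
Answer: 0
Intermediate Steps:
D(G) = 0
b(Z, r) = 1/Z (b(Z, r) = 1/(Z + 0) = 1/Z)
L(n) = n*(6 + n² - 6*n) (L(n) = n*(n + (6 + n² - 7*n)) = n*(6 + n² - 6*n))
j = 0 (j = ((6 + (1/3)² - 6/3)/3)*0 = ((6 + (⅓)² - 6*⅓)/3)*0 = ((6 + ⅑ - 2)/3)*0 = ((⅓)*(37/9))*0 = (37/27)*0 = 0)
j² = 0² = 0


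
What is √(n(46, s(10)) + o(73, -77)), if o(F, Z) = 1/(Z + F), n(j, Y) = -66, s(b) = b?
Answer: I*√265/2 ≈ 8.1394*I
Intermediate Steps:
o(F, Z) = 1/(F + Z)
√(n(46, s(10)) + o(73, -77)) = √(-66 + 1/(73 - 77)) = √(-66 + 1/(-4)) = √(-66 - ¼) = √(-265/4) = I*√265/2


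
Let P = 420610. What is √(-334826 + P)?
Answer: 2*√21446 ≈ 292.89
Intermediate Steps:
√(-334826 + P) = √(-334826 + 420610) = √85784 = 2*√21446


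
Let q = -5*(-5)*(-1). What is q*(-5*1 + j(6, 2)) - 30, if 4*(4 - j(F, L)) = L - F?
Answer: -30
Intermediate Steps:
j(F, L) = 4 - L/4 + F/4 (j(F, L) = 4 - (L - F)/4 = 4 + (-L/4 + F/4) = 4 - L/4 + F/4)
q = -25 (q = 25*(-1) = -25)
q*(-5*1 + j(6, 2)) - 30 = -25*(-5*1 + (4 - ¼*2 + (¼)*6)) - 30 = -25*(-5 + (4 - ½ + 3/2)) - 30 = -25*(-5 + 5) - 30 = -25*0 - 30 = 0 - 30 = -30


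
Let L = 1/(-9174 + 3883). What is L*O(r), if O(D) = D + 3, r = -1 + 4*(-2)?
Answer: 6/5291 ≈ 0.0011340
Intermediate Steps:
r = -9 (r = -1 - 8 = -9)
L = -1/5291 (L = 1/(-5291) = -1/5291 ≈ -0.00018900)
O(D) = 3 + D
L*O(r) = -(3 - 9)/5291 = -1/5291*(-6) = 6/5291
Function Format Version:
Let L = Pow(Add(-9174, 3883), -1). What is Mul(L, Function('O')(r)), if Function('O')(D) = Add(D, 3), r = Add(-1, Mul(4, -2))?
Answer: Rational(6, 5291) ≈ 0.0011340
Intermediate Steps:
r = -9 (r = Add(-1, -8) = -9)
L = Rational(-1, 5291) (L = Pow(-5291, -1) = Rational(-1, 5291) ≈ -0.00018900)
Function('O')(D) = Add(3, D)
Mul(L, Function('O')(r)) = Mul(Rational(-1, 5291), Add(3, -9)) = Mul(Rational(-1, 5291), -6) = Rational(6, 5291)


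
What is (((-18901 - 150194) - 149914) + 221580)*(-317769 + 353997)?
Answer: -3529657812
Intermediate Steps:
(((-18901 - 150194) - 149914) + 221580)*(-317769 + 353997) = ((-169095 - 149914) + 221580)*36228 = (-319009 + 221580)*36228 = -97429*36228 = -3529657812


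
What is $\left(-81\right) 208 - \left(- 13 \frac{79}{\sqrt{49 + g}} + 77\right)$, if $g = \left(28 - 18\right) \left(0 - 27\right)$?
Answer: $-16925 - \frac{79 i \sqrt{221}}{17} \approx -16925.0 - 69.083 i$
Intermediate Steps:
$g = -270$ ($g = 10 \left(-27\right) = -270$)
$\left(-81\right) 208 - \left(- 13 \frac{79}{\sqrt{49 + g}} + 77\right) = \left(-81\right) 208 - \left(- 13 \frac{79}{\sqrt{49 - 270}} + 77\right) = -16848 - \left(- 13 \frac{79}{\sqrt{-221}} + 77\right) = -16848 - \left(- 13 \frac{79}{i \sqrt{221}} + 77\right) = -16848 - \left(- 13 \cdot 79 \left(- \frac{i \sqrt{221}}{221}\right) + 77\right) = -16848 - \left(- 13 \left(- \frac{79 i \sqrt{221}}{221}\right) + 77\right) = -16848 - \left(\frac{79 i \sqrt{221}}{17} + 77\right) = -16848 - \left(77 + \frac{79 i \sqrt{221}}{17}\right) = -16925 - \frac{79 i \sqrt{221}}{17}$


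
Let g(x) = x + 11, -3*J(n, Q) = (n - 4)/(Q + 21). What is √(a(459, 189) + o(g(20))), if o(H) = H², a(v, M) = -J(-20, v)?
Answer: √864885/30 ≈ 31.000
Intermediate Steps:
J(n, Q) = -(-4 + n)/(3*(21 + Q)) (J(n, Q) = -(n - 4)/(3*(Q + 21)) = -(-4 + n)/(3*(21 + Q)))
a(v, M) = -8/(21 + v) (a(v, M) = -(4 - 1*(-20))/(3*(21 + v)) = -(4 + 20)/(3*(21 + v)) = -24/(3*(21 + v)) = -8/(21 + v))
g(x) = 11 + x
√(a(459, 189) + o(g(20))) = √(-8/(21 + 459) + (11 + 20)²) = √(-8/480 + 31²) = √(-8*1/480 + 961) = √(-1/60 + 961) = √(57659/60) = √864885/30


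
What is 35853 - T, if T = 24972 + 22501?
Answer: -11620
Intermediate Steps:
T = 47473
35853 - T = 35853 - 1*47473 = 35853 - 47473 = -11620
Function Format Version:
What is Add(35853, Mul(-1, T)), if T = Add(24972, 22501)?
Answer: -11620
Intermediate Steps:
T = 47473
Add(35853, Mul(-1, T)) = Add(35853, Mul(-1, 47473)) = Add(35853, -47473) = -11620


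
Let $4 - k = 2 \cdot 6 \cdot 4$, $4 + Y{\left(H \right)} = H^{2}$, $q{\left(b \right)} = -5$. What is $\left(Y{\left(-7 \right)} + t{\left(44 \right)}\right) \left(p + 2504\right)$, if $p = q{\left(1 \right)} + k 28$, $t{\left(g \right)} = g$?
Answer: $112763$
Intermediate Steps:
$Y{\left(H \right)} = -4 + H^{2}$
$k = -44$ ($k = 4 - 2 \cdot 6 \cdot 4 = 4 - 12 \cdot 4 = 4 - 48 = -44$)
$p = -1237$ ($p = -5 - 1232 = -1237$)
$\left(Y{\left(-7 \right)} + t{\left(44 \right)}\right) \left(p + 2504\right) = \left(\left(-4 + \left(-7\right)^{2}\right) + 44\right) \left(-1237 + 2504\right) = \left(\left(-4 + 49\right) + 44\right) 1267 = \left(45 + 44\right) 1267 = 89 \cdot 1267 = 112763$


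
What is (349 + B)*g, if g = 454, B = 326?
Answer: 306450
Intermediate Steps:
(349 + B)*g = (349 + 326)*454 = 675*454 = 306450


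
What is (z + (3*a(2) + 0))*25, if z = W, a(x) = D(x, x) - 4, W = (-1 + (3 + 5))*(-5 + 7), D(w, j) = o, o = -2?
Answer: -100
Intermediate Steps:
D(w, j) = -2
W = 14 (W = (-1 + 8)*2 = 7*2 = 14)
a(x) = -6 (a(x) = -2 - 4 = -6)
z = 14
(z + (3*a(2) + 0))*25 = (14 + (3*(-6) + 0))*25 = (14 + (-18 + 0))*25 = (14 - 18)*25 = -4*25 = -100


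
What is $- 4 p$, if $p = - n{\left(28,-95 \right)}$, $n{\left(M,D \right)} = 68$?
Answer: $272$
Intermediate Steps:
$p = -68$ ($p = \left(-1\right) 68 = -68$)
$- 4 p = \left(-4\right) \left(-68\right) = 272$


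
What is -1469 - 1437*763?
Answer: -1097900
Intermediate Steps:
-1469 - 1437*763 = -1469 - 1096431 = -1097900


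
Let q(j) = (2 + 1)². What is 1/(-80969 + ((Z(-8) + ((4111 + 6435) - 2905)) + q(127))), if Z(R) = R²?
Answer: -1/73255 ≈ -1.3651e-5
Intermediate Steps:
q(j) = 9 (q(j) = 3² = 9)
1/(-80969 + ((Z(-8) + ((4111 + 6435) - 2905)) + q(127))) = 1/(-80969 + (((-8)² + ((4111 + 6435) - 2905)) + 9)) = 1/(-80969 + ((64 + (10546 - 2905)) + 9)) = 1/(-80969 + ((64 + 7641) + 9)) = 1/(-80969 + (7705 + 9)) = 1/(-80969 + 7714) = 1/(-73255) = -1/73255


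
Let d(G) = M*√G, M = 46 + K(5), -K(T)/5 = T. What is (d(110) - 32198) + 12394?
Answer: -19804 + 21*√110 ≈ -19584.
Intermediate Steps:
K(T) = -5*T
M = 21 (M = 46 - 5*5 = 46 - 25 = 21)
d(G) = 21*√G
(d(110) - 32198) + 12394 = (21*√110 - 32198) + 12394 = (-32198 + 21*√110) + 12394 = -19804 + 21*√110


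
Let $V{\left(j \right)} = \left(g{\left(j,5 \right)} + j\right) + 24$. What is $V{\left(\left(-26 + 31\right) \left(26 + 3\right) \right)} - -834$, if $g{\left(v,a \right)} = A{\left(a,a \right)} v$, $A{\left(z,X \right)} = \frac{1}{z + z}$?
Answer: $\frac{2035}{2} \approx 1017.5$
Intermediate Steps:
$A{\left(z,X \right)} = \frac{1}{2 z}$
$g{\left(v,a \right)} = \frac{v}{2 a}$ ($g{\left(v,a \right)} = \frac{1}{2 a} v = \frac{v}{2 a}$)
$V{\left(j \right)} = 24 + \frac{11 j}{10}$ ($V{\left(j \right)} = \left(\frac{j}{2 \cdot 5} + j\right) + 24 = \left(\frac{1}{2} j \frac{1}{5} + j\right) + 24 = \left(\frac{j}{10} + j\right) + 24 = \frac{11 j}{10} + 24 = 24 + \frac{11 j}{10}$)
$V{\left(\left(-26 + 31\right) \left(26 + 3\right) \right)} - -834 = \left(24 + \frac{11 \left(-26 + 31\right) \left(26 + 3\right)}{10}\right) - -834 = \left(24 + \frac{11 \cdot 5 \cdot 29}{10}\right) + 834 = \left(24 + \frac{11}{10} \cdot 145\right) + 834 = \left(24 + \frac{319}{2}\right) + 834 = \frac{367}{2} + 834 = \frac{2035}{2}$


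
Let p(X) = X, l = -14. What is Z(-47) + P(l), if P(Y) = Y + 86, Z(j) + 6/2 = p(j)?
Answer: 22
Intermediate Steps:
Z(j) = -3 + j
P(Y) = 86 + Y
Z(-47) + P(l) = (-3 - 47) + (86 - 14) = -50 + 72 = 22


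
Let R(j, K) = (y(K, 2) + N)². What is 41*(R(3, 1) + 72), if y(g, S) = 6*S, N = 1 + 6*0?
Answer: 9881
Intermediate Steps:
N = 1 (N = 1 + 0 = 1)
R(j, K) = 169 (R(j, K) = (6*2 + 1)² = (12 + 1)² = 13² = 169)
41*(R(3, 1) + 72) = 41*(169 + 72) = 41*241 = 9881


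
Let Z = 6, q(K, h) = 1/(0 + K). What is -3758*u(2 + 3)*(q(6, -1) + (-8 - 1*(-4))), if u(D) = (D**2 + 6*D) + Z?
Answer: 2636237/3 ≈ 8.7875e+5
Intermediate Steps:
q(K, h) = 1/K
u(D) = 6 + D**2 + 6*D (u(D) = (D**2 + 6*D) + 6 = 6 + D**2 + 6*D)
-3758*u(2 + 3)*(q(6, -1) + (-8 - 1*(-4))) = -3758*(6 + (2 + 3)**2 + 6*(2 + 3))*(1/6 + (-8 - 1*(-4))) = -3758*(6 + 5**2 + 6*5)*(1/6 + (-8 + 4)) = -3758*(6 + 25 + 30)*(1/6 - 4) = -229238*(-23)/6 = -3758*(-1403/6) = 2636237/3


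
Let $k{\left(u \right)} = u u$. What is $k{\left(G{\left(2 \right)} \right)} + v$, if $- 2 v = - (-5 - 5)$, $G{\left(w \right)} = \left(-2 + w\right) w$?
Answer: $-5$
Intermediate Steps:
$G{\left(w \right)} = w \left(-2 + w\right)$
$k{\left(u \right)} = u^{2}$
$v = -5$ ($v = - \frac{\left(-1\right) \left(-5 - 5\right)}{2} = - \frac{\left(-1\right) \left(-10\right)}{2} = \left(- \frac{1}{2}\right) 10 = -5$)
$k{\left(G{\left(2 \right)} \right)} + v = \left(2 \left(-2 + 2\right)\right)^{2} - 5 = \left(2 \cdot 0\right)^{2} - 5 = 0^{2} - 5 = 0 - 5 = -5$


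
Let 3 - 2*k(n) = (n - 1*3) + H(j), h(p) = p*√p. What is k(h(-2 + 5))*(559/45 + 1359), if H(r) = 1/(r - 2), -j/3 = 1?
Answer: 956567/225 - 30857*√3/15 ≈ 688.35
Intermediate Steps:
j = -3 (j = -3*1 = -3)
H(r) = 1/(-2 + r)
h(p) = p^(3/2)
k(n) = 31/10 - n/2 (k(n) = 3/2 - ((n - 1*3) + 1/(-2 - 3))/2 = 3/2 - ((n - 3) + 1/(-5))/2 = 3/2 - ((-3 + n) - ⅕)/2 = 3/2 - (-16/5 + n)/2 = 3/2 + (8/5 - n/2) = 31/10 - n/2)
k(h(-2 + 5))*(559/45 + 1359) = (31/10 - (-2 + 5)^(3/2)/2)*(559/45 + 1359) = (31/10 - 3*√3/2)*(559*(1/45) + 1359) = (31/10 - 3*√3/2)*(559/45 + 1359) = (31/10 - 3*√3/2)*(61714/45) = 956567/225 - 30857*√3/15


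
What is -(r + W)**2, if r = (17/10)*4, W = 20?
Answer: -17956/25 ≈ -718.24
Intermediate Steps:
r = 34/5 (r = (17*(1/10))*4 = (17/10)*4 = 34/5 ≈ 6.8000)
-(r + W)**2 = -(34/5 + 20)**2 = -(134/5)**2 = -1*17956/25 = -17956/25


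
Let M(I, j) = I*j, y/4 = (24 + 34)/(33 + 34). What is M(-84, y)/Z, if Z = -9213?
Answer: 6496/205757 ≈ 0.031571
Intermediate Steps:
y = 232/67 (y = 4*((24 + 34)/(33 + 34)) = 4*(58/67) = 232/67 ≈ 3.4627)
M(-84, y)/Z = -84*232/67/(-9213) = -19488/67*(-1/9213) = 6496/205757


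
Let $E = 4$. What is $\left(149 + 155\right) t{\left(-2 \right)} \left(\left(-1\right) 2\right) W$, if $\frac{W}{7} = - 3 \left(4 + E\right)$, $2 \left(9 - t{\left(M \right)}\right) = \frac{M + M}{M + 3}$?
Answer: $1123584$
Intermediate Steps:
$t{\left(M \right)} = 9 - \frac{M}{3 + M}$ ($t{\left(M \right)} = 9 - \frac{\left(M + M\right) \frac{1}{M + 3}}{2} = 9 - \frac{2 M \frac{1}{3 + M}}{2} = 9 - \frac{M}{3 + M}$)
$W = -168$ ($W = 7 \left(- 3 \left(4 + 4\right)\right) = 7 \left(\left(-3\right) 8\right) = 7 \left(-24\right) = -168$)
$\left(149 + 155\right) t{\left(-2 \right)} \left(\left(-1\right) 2\right) W = \left(149 + 155\right) \frac{27 + 8 \left(-2\right)}{3 - 2} \left(\left(-1\right) 2\right) \left(-168\right) = 304 \frac{27 - 16}{1} \left(-2\right) \left(-168\right) = 304 \cdot 1 \cdot 11 \left(-2\right) \left(-168\right) = 304 \cdot 11 \left(-2\right) \left(-168\right) = 304 \left(\left(-22\right) \left(-168\right)\right) = 304 \cdot 3696 = 1123584$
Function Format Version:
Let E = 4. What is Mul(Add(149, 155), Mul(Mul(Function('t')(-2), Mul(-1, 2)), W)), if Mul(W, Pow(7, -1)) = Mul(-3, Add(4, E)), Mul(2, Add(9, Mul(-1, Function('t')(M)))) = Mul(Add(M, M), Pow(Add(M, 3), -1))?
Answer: 1123584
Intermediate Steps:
Function('t')(M) = Add(9, Mul(-1, M, Pow(Add(3, M), -1))) (Function('t')(M) = Add(9, Mul(Rational(-1, 2), Mul(Add(M, M), Pow(Add(M, 3), -1)))) = Add(9, Mul(Rational(-1, 2), Mul(Mul(2, M), Pow(Add(3, M), -1)))) = Add(9, Mul(Rational(-1, 2), Mul(2, M, Pow(Add(3, M), -1)))) = Add(9, Mul(-1, M, Pow(Add(3, M), -1))))
W = -168 (W = Mul(7, Mul(-3, Add(4, 4))) = Mul(7, Mul(-3, 8)) = Mul(7, -24) = -168)
Mul(Add(149, 155), Mul(Mul(Function('t')(-2), Mul(-1, 2)), W)) = Mul(Add(149, 155), Mul(Mul(Mul(Pow(Add(3, -2), -1), Add(27, Mul(8, -2))), Mul(-1, 2)), -168)) = Mul(304, Mul(Mul(Mul(Pow(1, -1), Add(27, -16)), -2), -168)) = Mul(304, Mul(Mul(Mul(1, 11), -2), -168)) = Mul(304, Mul(Mul(11, -2), -168)) = Mul(304, Mul(-22, -168)) = Mul(304, 3696) = 1123584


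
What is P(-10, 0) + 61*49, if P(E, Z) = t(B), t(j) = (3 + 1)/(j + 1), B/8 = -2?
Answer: 44831/15 ≈ 2988.7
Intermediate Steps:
B = -16 (B = 8*(-2) = -16)
t(j) = 4/(1 + j)
P(E, Z) = -4/15 (P(E, Z) = 4/(1 - 16) = 4/(-15) = 4*(-1/15) = -4/15)
P(-10, 0) + 61*49 = -4/15 + 61*49 = -4/15 + 2989 = 44831/15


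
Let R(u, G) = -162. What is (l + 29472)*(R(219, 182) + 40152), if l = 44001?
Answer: 2938185270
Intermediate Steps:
(l + 29472)*(R(219, 182) + 40152) = (44001 + 29472)*(-162 + 40152) = 73473*39990 = 2938185270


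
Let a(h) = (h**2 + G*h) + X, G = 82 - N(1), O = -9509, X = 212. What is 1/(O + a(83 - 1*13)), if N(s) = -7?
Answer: 1/1833 ≈ 0.00054555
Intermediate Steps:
G = 89 (G = 82 - 1*(-7) = 82 + 7 = 89)
a(h) = 212 + h**2 + 89*h (a(h) = (h**2 + 89*h) + 212 = 212 + h**2 + 89*h)
1/(O + a(83 - 1*13)) = 1/(-9509 + (212 + (83 - 1*13)**2 + 89*(83 - 1*13))) = 1/(-9509 + (212 + (83 - 13)**2 + 89*(83 - 13))) = 1/(-9509 + (212 + 70**2 + 89*70)) = 1/(-9509 + (212 + 4900 + 6230)) = 1/(-9509 + 11342) = 1/1833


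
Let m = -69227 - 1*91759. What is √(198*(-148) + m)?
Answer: I*√190290 ≈ 436.22*I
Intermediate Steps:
m = -160986 (m = -69227 - 91759 = -160986)
√(198*(-148) + m) = √(198*(-148) - 160986) = √(-29304 - 160986) = √(-190290) = I*√190290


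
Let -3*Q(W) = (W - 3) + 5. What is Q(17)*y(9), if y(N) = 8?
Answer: -152/3 ≈ -50.667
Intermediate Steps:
Q(W) = -2/3 - W/3 (Q(W) = -((W - 3) + 5)/3 = -((-3 + W) + 5)/3 = -(2 + W)/3 = -2/3 - W/3)
Q(17)*y(9) = (-2/3 - 1/3*17)*8 = (-2/3 - 17/3)*8 = -19/3*8 = -152/3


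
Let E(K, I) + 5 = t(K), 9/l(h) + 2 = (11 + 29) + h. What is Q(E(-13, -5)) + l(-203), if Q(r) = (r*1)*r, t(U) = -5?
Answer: 5497/55 ≈ 99.945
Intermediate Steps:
l(h) = 9/(38 + h) (l(h) = 9/(-2 + ((11 + 29) + h)) = 9/(-2 + (40 + h)) = 9/(38 + h))
E(K, I) = -10 (E(K, I) = -5 - 5 = -10)
Q(r) = r² (Q(r) = r*r = r²)
Q(E(-13, -5)) + l(-203) = (-10)² + 9/(38 - 203) = 100 + 9/(-165) = 100 + 9*(-1/165) = 100 - 3/55 = 5497/55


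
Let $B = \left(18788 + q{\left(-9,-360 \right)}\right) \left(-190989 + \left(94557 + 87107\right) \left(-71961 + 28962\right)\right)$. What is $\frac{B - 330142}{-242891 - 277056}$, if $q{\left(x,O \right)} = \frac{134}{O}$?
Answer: $\frac{1761128482410319}{6239364} \approx 2.8226 \cdot 10^{8}$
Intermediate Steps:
$B = - \frac{1761128478448615}{12}$ ($B = \left(18788 + \frac{134}{-360}\right) \left(-190989 + \left(94557 + 87107\right) \left(-71961 + 28962\right)\right) = \left(18788 + 134 \left(- \frac{1}{360}\right)\right) \left(-190989 + 181664 \left(-42999\right)\right) = \left(18788 - \frac{67}{180}\right) \left(-190989 - 7811370336\right) = \frac{3381773}{180} \left(-7811561325\right) = - \frac{1761128478448615}{12} \approx -1.4676 \cdot 10^{14}$)
$\frac{B - 330142}{-242891 - 277056} = \frac{- \frac{1761128478448615}{12} - 330142}{-242891 - 277056} = - \frac{1761128482410319}{12 \left(-242891 - 277056\right)} = - \frac{1761128482410319}{12 \left(-519947\right)} = \left(- \frac{1761128482410319}{12}\right) \left(- \frac{1}{519947}\right) = \frac{1761128482410319}{6239364}$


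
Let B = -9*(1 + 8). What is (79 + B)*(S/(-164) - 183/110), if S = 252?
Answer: 14433/2255 ≈ 6.4004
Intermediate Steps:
B = -81 (B = -9*9 = -81)
(79 + B)*(S/(-164) - 183/110) = (79 - 81)*(252/(-164) - 183/110) = -2*(252*(-1/164) - 183*1/110) = -2*(-63/41 - 183/110) = -2*(-14433/4510) = 14433/2255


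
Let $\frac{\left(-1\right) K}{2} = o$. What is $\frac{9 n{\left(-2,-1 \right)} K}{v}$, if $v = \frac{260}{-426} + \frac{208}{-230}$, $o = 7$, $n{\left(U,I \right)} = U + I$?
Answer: $- \frac{4629555}{18551} \approx -249.56$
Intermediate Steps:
$n{\left(U,I \right)} = I + U$
$K = -14$ ($K = \left(-2\right) 7 = -14$)
$v = - \frac{37102}{24495}$ ($v = 260 \left(- \frac{1}{426}\right) + 208 \left(- \frac{1}{230}\right) = - \frac{130}{213} - \frac{104}{115} = - \frac{37102}{24495} \approx -1.5147$)
$\frac{9 n{\left(-2,-1 \right)} K}{v} = \frac{9 \left(-1 - 2\right) \left(-14\right)}{- \frac{37102}{24495}} = 9 \left(-3\right) \left(-14\right) \left(- \frac{24495}{37102}\right) = \left(-27\right) \left(-14\right) \left(- \frac{24495}{37102}\right) = 378 \left(- \frac{24495}{37102}\right) = - \frac{4629555}{18551}$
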